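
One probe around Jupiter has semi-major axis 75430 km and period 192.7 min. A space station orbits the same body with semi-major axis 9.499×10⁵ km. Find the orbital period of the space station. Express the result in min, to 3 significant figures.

T₂ ≈ 8610 min

Kepler's third law: T² ∝ a³, so T₂ = T₁ (a₂/a₁)^(3/2).
a₂/a₁ = 12.59, (a₂/a₁)^(3/2) = 44.69.
T₂ = 192.7 × 44.69 = 8612 min.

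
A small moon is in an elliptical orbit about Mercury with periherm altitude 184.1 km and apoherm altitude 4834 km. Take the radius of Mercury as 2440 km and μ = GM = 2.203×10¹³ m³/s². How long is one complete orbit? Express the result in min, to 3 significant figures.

r_p = 2440 + 184.1 = 2624.1 km = 2.6241×10⁶ m.
r_a = 2440 + 4834 = 7274.0 km = 7.2740×10⁶ m.
Semi-major axis a = (r_p + r_a)/2 = (2624.1 + 7274.0)/2 = 4949.1 km = 4.949×10⁶ m.
By Kepler's third law T = 2π√(a³/μ) = 2π × 2.346×10³ = 1.474×10⁴ s.
= 245.6 min.

T ≈ 246 min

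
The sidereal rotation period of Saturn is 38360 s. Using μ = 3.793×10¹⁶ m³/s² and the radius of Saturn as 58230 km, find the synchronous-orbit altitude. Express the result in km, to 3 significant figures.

A synchronous orbit has period T, so by Kepler's third law a = (μT²/4π²)^(1/3).
μT²/4π² = 3.793×10¹⁶ × (3.836×10⁴)² / 39.48 = 1.414×10²⁴ m³.
a = 1.122×10⁸ m = 1.1223×10⁵ km.
Altitude h = a − R = 1.1223×10⁵ − 58230 = 54005 km.

h_sync ≈ 54000 km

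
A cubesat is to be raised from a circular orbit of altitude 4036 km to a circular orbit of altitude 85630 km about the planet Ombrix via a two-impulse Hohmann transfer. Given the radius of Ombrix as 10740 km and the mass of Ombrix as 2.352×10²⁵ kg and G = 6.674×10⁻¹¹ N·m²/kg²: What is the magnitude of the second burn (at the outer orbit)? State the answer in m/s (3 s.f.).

Δv ≈ 1950 m/s

μ = GM = 6.674×10⁻¹¹ × 2.352×10²⁵ = 1.570×10¹⁵ m³/s².
r₁ = 10740 + 4036 = 14776 km = 1.4776×10⁷ m.
r₂ = 10740 + 85630 = 96370 km = 9.6370×10⁷ m.
Transfer ellipse a_t = (r₁ + r₂)/2 = 5.557×10⁷ m.
At r₁: circular v_c1 = √(μ/r₁) = 10310 m/s; transfer-periapsis v_p = √[μ(2/r₁ − 1/a_t)] = 13570 m/s.
At r₂: circular v_c2 = √(μ/r₂) = 4036 m/s; transfer-apoapsis v_a = √[μ(2/r₂ − 1/a_t)] = 2081 m/s.
Δv₂ = v_c2 − v_a = 1955 m/s.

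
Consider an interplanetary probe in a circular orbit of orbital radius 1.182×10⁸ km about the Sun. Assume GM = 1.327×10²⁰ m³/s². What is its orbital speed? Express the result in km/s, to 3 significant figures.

r = 1.182×10⁸ km = 1.182×10¹¹ m.
For a circular orbit v = √(μ/r) = √(1.327×10²⁰ / 1.182×10¹¹) = √(1.123×10⁹) = 33510 m/s.
That is 33.51 km/s.

v ≈ 33.5 km/s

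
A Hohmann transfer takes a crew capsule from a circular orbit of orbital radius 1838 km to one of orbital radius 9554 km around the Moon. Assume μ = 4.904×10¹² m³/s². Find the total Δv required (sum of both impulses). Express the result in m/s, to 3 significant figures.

Δv_total ≈ 792 m/s

r₁ = 1838 km = 1.838×10⁶ m.
r₂ = 9554 km = 9.554×10⁶ m.
Transfer ellipse a_t = (r₁ + r₂)/2 = 5.696×10⁶ m.
At r₁: circular v_c1 = √(μ/r₁) = 1633 m/s; transfer-perilune v_p = √[μ(2/r₁ − 1/a_t)] = 2115 m/s.
Δv₁ = v_p − v_c1 = 482.0 m/s.
At r₂: circular v_c2 = √(μ/r₂) = 716.4 m/s; transfer-apolune v_a = √[μ(2/r₂ − 1/a_t)] = 407.0 m/s.
Δv₂ = v_c2 − v_a = 309.5 m/s.
Total Δv = Δv₁ + Δv₂ = 791.5 m/s.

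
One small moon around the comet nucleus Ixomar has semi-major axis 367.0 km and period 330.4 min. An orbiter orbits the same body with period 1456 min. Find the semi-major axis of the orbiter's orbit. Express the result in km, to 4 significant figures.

Kepler's third law: a³ ∝ T², so a₂ = a₁ (T₂/T₁)^(2/3).
T₂/T₁ = 4.407, (T₂/T₁)^(2/3) = 2.688.
a₂ = 367.0 × 2.688 = 986.5 km.

a₂ ≈ 986.5 km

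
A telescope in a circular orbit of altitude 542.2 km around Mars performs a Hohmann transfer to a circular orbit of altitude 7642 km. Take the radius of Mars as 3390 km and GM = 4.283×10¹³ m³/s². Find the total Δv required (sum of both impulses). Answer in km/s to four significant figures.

r₁ = 3390 + 542.2 = 3932.2 km = 3.9322×10⁶ m.
r₂ = 3390 + 7642 = 11032 km = 1.1032×10⁷ m.
Transfer ellipse a_t = (r₁ + r₂)/2 = 7.482×10⁶ m.
At r₁: circular v_c1 = √(μ/r₁) = 3300 m/s; transfer-periapsis v_p = √[μ(2/r₁ − 1/a_t)] = 4007 m/s.
Δv₁ = v_p − v_c1 = 707.2 m/s.
At r₂: circular v_c2 = √(μ/r₂) = 1970 m/s; transfer-apoapsis v_a = √[μ(2/r₂ − 1/a_t)] = 1428 m/s.
Δv₂ = v_c2 − v_a = 542.0 m/s.
Total Δv = Δv₁ + Δv₂ = 1249 m/s = 1.249 km/s.

Δv_total ≈ 1.249 km/s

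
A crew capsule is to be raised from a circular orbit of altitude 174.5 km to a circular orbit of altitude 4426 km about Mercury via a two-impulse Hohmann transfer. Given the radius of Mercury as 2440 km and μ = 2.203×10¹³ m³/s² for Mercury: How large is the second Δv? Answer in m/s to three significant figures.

Δv ≈ 461 m/s

r₁ = 2440 + 174.5 = 2614.5 km = 2.6145×10⁶ m.
r₂ = 2440 + 4426 = 6866.0 km = 6.8660×10⁶ m.
Transfer ellipse a_t = (r₁ + r₂)/2 = 4.740×10⁶ m.
At r₁: circular v_c1 = √(μ/r₁) = 2903 m/s; transfer-periherm v_p = √[μ(2/r₁ − 1/a_t)] = 3494 m/s.
At r₂: circular v_c2 = √(μ/r₂) = 1791 m/s; transfer-apoherm v_a = √[μ(2/r₂ − 1/a_t)] = 1330 m/s.
Δv₂ = v_c2 − v_a = 460.9 m/s.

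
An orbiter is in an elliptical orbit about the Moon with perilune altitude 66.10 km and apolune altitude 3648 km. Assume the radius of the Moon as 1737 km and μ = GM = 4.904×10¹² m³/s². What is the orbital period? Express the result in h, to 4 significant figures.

T ≈ 5.370 h

r_p = 1737 + 66.10 = 1803.1 km = 1.8031×10⁶ m.
r_a = 1737 + 3648 = 5385.0 km = 5.3850×10⁶ m.
Semi-major axis a = (r_p + r_a)/2 = (1803.1 + 5385.0)/2 = 3594.1 km = 3.594×10⁶ m.
By Kepler's third law T = 2π√(a³/μ) = 2π × 3.077×10³ = 1.933×10⁴ s.
= 5.370 h.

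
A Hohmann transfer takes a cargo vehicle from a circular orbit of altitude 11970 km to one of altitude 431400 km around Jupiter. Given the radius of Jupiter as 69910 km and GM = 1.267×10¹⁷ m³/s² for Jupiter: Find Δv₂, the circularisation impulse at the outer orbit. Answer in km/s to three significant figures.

r₁ = 69910 + 11970 = 81880 km = 8.1880×10⁷ m.
r₂ = 69910 + 431400 = 501310 km = 5.0131×10⁸ m.
Transfer ellipse a_t = (r₁ + r₂)/2 = 2.916×10⁸ m.
At r₁: circular v_c1 = √(μ/r₁) = 39340 m/s; transfer-perijove v_p = √[μ(2/r₁ − 1/a_t)] = 51580 m/s.
At r₂: circular v_c2 = √(μ/r₂) = 15900 m/s; transfer-apojove v_a = √[μ(2/r₂ − 1/a_t)] = 8424 m/s.
Δv₂ = v_c2 − v_a = 7473 m/s.
= 7.473 km/s.

Δv ≈ 7.47 km/s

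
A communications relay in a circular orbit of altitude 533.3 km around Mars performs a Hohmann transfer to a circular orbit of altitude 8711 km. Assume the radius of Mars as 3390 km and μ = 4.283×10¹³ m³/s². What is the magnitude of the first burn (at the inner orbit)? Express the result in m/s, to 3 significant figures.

Δv ≈ 756 m/s

r₁ = 3390 + 533.3 = 3923.3 km = 3.9233×10⁶ m.
r₂ = 3390 + 8711 = 12101 km = 1.2101×10⁷ m.
Transfer ellipse a_t = (r₁ + r₂)/2 = 8.012×10⁶ m.
At r₁: circular v_c1 = √(μ/r₁) = 3304 m/s; transfer-periapsis v_p = √[μ(2/r₁ − 1/a_t)] = 4061 m/s.
Δv₁ = v_p − v_c1 = 756.5 m/s.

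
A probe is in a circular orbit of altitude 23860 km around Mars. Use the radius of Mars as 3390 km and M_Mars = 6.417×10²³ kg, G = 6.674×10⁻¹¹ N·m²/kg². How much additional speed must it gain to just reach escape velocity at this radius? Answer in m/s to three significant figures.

μ = GM = 6.674×10⁻¹¹ × 6.417×10²³ = 4.283×10¹³ m³/s².
r = 3390 + 23860 = 27250 km = 2.7250×10⁷ m.
Circular speed v_c = √(μ/r) = 1254 m/s.
Escape speed v_esc = √(2μ/r) = √2 × v_c = 1773 m/s.
Δv = v_esc − v_c = 519.3 m/s.

Δv ≈ 519 m/s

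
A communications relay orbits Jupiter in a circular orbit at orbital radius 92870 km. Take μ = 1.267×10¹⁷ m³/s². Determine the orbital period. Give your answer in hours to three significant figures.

r = 92870 km = 9.287×10⁷ m.
Kepler's third law: T = 2π√(r³/μ) = 2π√((9.287×10⁷)³ / 1.267×10¹⁷).
r³/μ = 6.322×10⁶ s², so T = 2π × 2.514×10³ = 1.580×10⁴ s.
Converting: 1.580×10⁴ s ÷ 3600 = 4.388 hours.

T ≈ 4.39 hours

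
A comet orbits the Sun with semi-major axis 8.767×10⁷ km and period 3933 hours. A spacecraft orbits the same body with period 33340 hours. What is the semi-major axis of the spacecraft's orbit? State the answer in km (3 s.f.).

a₂ ≈ 3.64×10⁸ km

Kepler's third law: a³ ∝ T², so a₂ = a₁ (T₂/T₁)^(2/3).
T₂/T₁ = 8.477, (T₂/T₁)^(2/3) = 4.157.
a₂ = 8.767×10⁷ × 4.157 = 3.645×10⁸ km.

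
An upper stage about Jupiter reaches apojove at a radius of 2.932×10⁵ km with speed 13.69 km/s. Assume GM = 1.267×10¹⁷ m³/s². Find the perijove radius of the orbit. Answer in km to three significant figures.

r_a = 2.932×10⁸ m.
Specific energy ε = v²/2 − μ/r = -3.384×10⁸ J/kg, so a = −μ/(2ε) = 1.872×10⁸ m.
The apsides satisfy r_p + r_a = 2a, so the perijove radius is 2a − r_a = 8.119×10⁷ m = 81187 km.

perijove radius ≈ 81200 km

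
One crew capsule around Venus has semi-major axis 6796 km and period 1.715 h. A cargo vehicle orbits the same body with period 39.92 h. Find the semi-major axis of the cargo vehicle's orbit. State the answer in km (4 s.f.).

a₂ ≈ 55400 km

Kepler's third law: a³ ∝ T², so a₂ = a₁ (T₂/T₁)^(2/3).
T₂/T₁ = 23.28, (T₂/T₁)^(2/3) = 8.152.
a₂ = 6796 × 8.152 = 55400 km.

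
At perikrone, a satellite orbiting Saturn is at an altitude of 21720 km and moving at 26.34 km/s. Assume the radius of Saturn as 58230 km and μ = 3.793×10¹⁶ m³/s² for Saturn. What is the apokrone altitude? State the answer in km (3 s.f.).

apokrone altitude ≈ 1.59×10⁵ km

r_p = 58230 + 21720 = 79950 km = 7.995×10⁷ m.
Specific energy ε = v²/2 − μ/r = -1.275×10⁸ J/kg, so a = −μ/(2ε) = 1.487×10⁸ m.
The apsides satisfy r_p + r_a = 2a, so the apokrone radius is 2a − r_p = 2.175×10⁸ m = 2.1748×10⁵ km.
Apokrone altitude = 2.1748×10⁵ − 58230 = 1.5925×10⁵ km.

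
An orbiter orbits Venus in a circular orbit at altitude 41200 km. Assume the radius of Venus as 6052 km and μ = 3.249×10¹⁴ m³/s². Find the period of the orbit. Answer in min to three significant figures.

r = 6052 + 41200 = 47252 km = 4.7252×10⁷ m.
Kepler's third law: T = 2π√(r³/μ) = 2π√((4.725×10⁷)³ / 3.249×10¹⁴).
r³/μ = 3.247×10⁸ s², so T = 2π × 1.802×10⁴ = 1.132×10⁵ s.
Converting: 1.132×10⁵ s ÷ 60.00 = 1887 min.

T ≈ 1890 min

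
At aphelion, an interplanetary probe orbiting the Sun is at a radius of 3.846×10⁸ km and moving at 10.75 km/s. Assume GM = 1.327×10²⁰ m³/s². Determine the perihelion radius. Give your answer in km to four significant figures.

perihelion radius ≈ 7.736×10⁷ km

r_a = 3.846×10¹¹ m.
Specific energy ε = v²/2 − μ/r = -2.873×10⁸ J/kg, so a = −μ/(2ε) = 2.310×10¹¹ m.
The apsides satisfy r_p + r_a = 2a, so the perihelion radius is 2a − r_a = 7.736×10¹⁰ m = 7.7363×10⁷ km.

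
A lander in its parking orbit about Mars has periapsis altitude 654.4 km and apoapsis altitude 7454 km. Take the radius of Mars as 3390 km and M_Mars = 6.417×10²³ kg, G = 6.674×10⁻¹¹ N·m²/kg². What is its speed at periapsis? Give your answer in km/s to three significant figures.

μ = GM = 6.674×10⁻¹¹ × 6.417×10²³ = 4.283×10¹³ m³/s².
r_p = 3390 + 654.4 = 4044.4 km = 4.0444×10⁶ m.
r_a = 3390 + 7454 = 10844 km = 1.0844×10⁷ m.
Semi-major axis a = (r_p + r_a)/2 = 7444.2 km = 7.444×10⁶ m.
Vis-viva: v² = μ(2/r − 1/a) = 4.283×10¹³ × (4.945×10⁻⁷ − 1.343×10⁻⁷) = 1.543×10⁷ m²/s².
v = 3928 m/s = 3.928 km/s.

v ≈ 3.93 km/s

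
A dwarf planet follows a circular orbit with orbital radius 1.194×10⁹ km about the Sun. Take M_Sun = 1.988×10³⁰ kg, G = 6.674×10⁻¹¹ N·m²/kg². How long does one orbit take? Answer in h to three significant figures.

T ≈ 198000 h

μ = GM = 6.674×10⁻¹¹ × 1.988×10³⁰ = 1.327×10²⁰ m³/s².
r = 1.194×10⁹ km = 1.194×10¹² m.
Kepler's third law: T = 2π√(r³/μ) = 2π√((1.194×10¹²)³ / 1.327×10²⁰).
r³/μ = 1.283×10¹⁶ s², so T = 2π × 1.133×10⁸ = 7.117×10⁸ s.
Converting: 7.117×10⁸ s ÷ 3600 = 1.977×10⁵ h.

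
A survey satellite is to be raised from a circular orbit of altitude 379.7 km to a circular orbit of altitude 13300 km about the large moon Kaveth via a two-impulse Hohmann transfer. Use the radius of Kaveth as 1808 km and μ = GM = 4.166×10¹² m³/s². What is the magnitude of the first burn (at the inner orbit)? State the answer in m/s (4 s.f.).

r₁ = 1808 + 379.7 = 2187.7 km = 2.1877×10⁶ m.
r₂ = 1808 + 13300 = 15108 km = 1.5108×10⁷ m.
Transfer ellipse a_t = (r₁ + r₂)/2 = 8.648×10⁶ m.
At r₁: circular v_c1 = √(μ/r₁) = 1380 m/s; transfer-periapsis v_p = √[μ(2/r₁ − 1/a_t)] = 1824 m/s.
Δv₁ = v_p − v_c1 = 444.0 m/s.

Δv ≈ 444.0 m/s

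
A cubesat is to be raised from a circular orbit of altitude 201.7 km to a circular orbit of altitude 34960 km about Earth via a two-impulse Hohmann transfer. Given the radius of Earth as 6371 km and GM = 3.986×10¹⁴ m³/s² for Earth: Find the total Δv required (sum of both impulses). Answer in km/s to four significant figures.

Δv_total ≈ 3.921 km/s

r₁ = 6371 + 201.7 = 6572.7 km = 6.5727×10⁶ m.
r₂ = 6371 + 34960 = 41331 km = 4.1331×10⁷ m.
Transfer ellipse a_t = (r₁ + r₂)/2 = 2.395×10⁷ m.
At r₁: circular v_c1 = √(μ/r₁) = 7787 m/s; transfer-perigee v_p = √[μ(2/r₁ − 1/a_t)] = 10230 m/s.
Δv₁ = v_p − v_c1 = 2442 m/s.
At r₂: circular v_c2 = √(μ/r₂) = 3105 m/s; transfer-apogee v_a = √[μ(2/r₂ − 1/a_t)] = 1627 m/s.
Δv₂ = v_c2 − v_a = 1479 m/s.
Total Δv = Δv₁ + Δv₂ = 3921 m/s = 3.921 km/s.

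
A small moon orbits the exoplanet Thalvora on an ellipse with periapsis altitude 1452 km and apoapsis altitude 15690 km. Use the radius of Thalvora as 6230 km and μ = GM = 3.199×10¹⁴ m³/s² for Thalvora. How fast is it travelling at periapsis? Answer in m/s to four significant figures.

r_p = 6230 + 1452 = 7682.0 km = 7.6820×10⁶ m.
r_a = 6230 + 15690 = 21920 km = 2.1920×10⁷ m.
Semi-major axis a = (r_p + r_a)/2 = 14801 km = 1.480×10⁷ m.
Vis-viva: v² = μ(2/r − 1/a) = 3.199×10¹⁴ × (2.603×10⁻⁷ − 6.756×10⁻⁸) = 6.167×10⁷ m²/s².
v = 7853 m/s.

v ≈ 7853 m/s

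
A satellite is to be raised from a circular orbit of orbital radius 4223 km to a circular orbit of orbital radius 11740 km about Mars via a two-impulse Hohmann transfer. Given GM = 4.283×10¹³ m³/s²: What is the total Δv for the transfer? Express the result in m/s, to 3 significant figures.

r₁ = 4223 km = 4.223×10⁶ m.
r₂ = 11740 km = 1.174×10⁷ m.
Transfer ellipse a_t = (r₁ + r₂)/2 = 7.982×10⁶ m.
At r₁: circular v_c1 = √(μ/r₁) = 3185 m/s; transfer-periapsis v_p = √[μ(2/r₁ − 1/a_t)] = 3862 m/s.
Δv₁ = v_p − v_c1 = 677.7 m/s.
At r₂: circular v_c2 = √(μ/r₂) = 1910 m/s; transfer-apoapsis v_a = √[μ(2/r₂ − 1/a_t)] = 1389 m/s.
Δv₂ = v_c2 − v_a = 520.7 m/s.
Total Δv = Δv₁ + Δv₂ = 1198 m/s.

Δv_total ≈ 1200 m/s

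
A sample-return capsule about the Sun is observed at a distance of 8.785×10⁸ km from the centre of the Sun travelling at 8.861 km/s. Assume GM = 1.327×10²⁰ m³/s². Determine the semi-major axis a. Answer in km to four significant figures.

r = 8.785×10¹¹ m.
Specific orbital energy ε = v²/2 − μ/r = (8861)²/2 − 1.327×10²⁰/8.785×10¹¹ = -1.118×10⁸ J/kg.
Since ε = −μ/(2a), a = −μ/(2ε) = 5.935×10¹¹ m = 5.9350×10⁸ km.

a ≈ 5.935×10⁸ km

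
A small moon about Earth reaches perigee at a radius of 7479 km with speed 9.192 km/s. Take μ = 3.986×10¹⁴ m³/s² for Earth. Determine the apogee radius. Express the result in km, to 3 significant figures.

r_p = 7.479×10⁶ m.
Specific energy ε = v²/2 − μ/r = -1.105×10⁷ J/kg, so a = −μ/(2ε) = 1.804×10⁷ m.
The apsides satisfy r_p + r_a = 2a, so the apogee radius is 2a − r_p = 2.860×10⁷ m = 28595 km.

apogee radius ≈ 28600 km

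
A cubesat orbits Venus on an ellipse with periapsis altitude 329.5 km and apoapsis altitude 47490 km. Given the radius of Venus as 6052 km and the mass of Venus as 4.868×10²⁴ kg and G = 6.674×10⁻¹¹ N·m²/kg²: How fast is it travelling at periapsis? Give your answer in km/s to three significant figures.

v ≈ 9.54 km/s

μ = GM = 6.674×10⁻¹¹ × 4.868×10²⁴ = 3.249×10¹⁴ m³/s².
r_p = 6052 + 329.5 = 6381.5 km = 6.3815×10⁶ m.
r_a = 6052 + 47490 = 53542 km = 5.3542×10⁷ m.
Semi-major axis a = (r_p + r_a)/2 = 29962 km = 2.996×10⁷ m.
Vis-viva: v² = μ(2/r − 1/a) = 3.249×10¹⁴ × (3.134×10⁻⁷ − 3.338×10⁻⁸) = 9.098×10⁷ m²/s².
v = 9538 m/s = 9.538 km/s.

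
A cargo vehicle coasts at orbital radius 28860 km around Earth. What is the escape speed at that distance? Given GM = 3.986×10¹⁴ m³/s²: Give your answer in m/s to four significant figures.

r = 28860 km = 2.886×10⁷ m.
Escape speed v_esc = √(2μ/r) = √(2 × 3.986×10¹⁴ / 2.886×10⁷) = √(2.762×10⁷) = 5256 m/s.

v_esc ≈ 5256 m/s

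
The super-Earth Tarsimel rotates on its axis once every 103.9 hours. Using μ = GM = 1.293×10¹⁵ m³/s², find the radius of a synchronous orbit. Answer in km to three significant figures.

r_sync ≈ 1.66×10⁵ km

T = 103.9 hours = 3.740×10⁵ s.
A synchronous orbit has period T, so by Kepler's third law a = (μT²/4π²)^(1/3).
μT²/4π² = 1.293×10¹⁵ × (3.740×10⁵)² / 39.48 = 4.582×10²⁴ m³.
a = 1.661×10⁸ m = 1.6610×10⁵ km.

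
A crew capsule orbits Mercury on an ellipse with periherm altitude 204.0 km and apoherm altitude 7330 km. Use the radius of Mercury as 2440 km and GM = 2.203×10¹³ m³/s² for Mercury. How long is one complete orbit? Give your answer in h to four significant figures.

T ≈ 5.750 h

r_p = 2440 + 204.0 = 2644.0 km = 2.6440×10⁶ m.
r_a = 2440 + 7330 = 9770.0 km = 9.7700×10⁶ m.
Semi-major axis a = (r_p + r_a)/2 = (2644.0 + 9770.0)/2 = 6207.0 km = 6.207×10⁶ m.
By Kepler's third law T = 2π√(a³/μ) = 2π × 3.295×10³ = 2.070×10⁴ s.
= 5.750 h.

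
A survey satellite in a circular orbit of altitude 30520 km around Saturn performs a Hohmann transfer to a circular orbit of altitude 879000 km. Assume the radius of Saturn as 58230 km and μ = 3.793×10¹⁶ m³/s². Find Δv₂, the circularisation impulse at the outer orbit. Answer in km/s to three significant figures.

Δv ≈ 3.72 km/s

r₁ = 58230 + 30520 = 88750 km = 8.8750×10⁷ m.
r₂ = 58230 + 879000 = 937230 km = 9.3723×10⁸ m.
Transfer ellipse a_t = (r₁ + r₂)/2 = 5.130×10⁸ m.
At r₁: circular v_c1 = √(μ/r₁) = 20670 m/s; transfer-perikrone v_p = √[μ(2/r₁ − 1/a_t)] = 27940 m/s.
At r₂: circular v_c2 = √(μ/r₂) = 6362 m/s; transfer-apokrone v_a = √[μ(2/r₂ − 1/a_t)] = 2646 m/s.
Δv₂ = v_c2 − v_a = 3716 m/s.
= 3.716 km/s.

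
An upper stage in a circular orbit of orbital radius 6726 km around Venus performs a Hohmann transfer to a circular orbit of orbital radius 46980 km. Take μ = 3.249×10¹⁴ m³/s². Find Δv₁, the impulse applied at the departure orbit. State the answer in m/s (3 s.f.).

r₁ = 6726 km = 6.726×10⁶ m.
r₂ = 46980 km = 4.698×10⁷ m.
Transfer ellipse a_t = (r₁ + r₂)/2 = 2.685×10⁷ m.
At r₁: circular v_c1 = √(μ/r₁) = 6950 m/s; transfer-periapsis v_p = √[μ(2/r₁ − 1/a_t)] = 9193 m/s.
Δv₁ = v_p − v_c1 = 2243 m/s.

Δv ≈ 2240 m/s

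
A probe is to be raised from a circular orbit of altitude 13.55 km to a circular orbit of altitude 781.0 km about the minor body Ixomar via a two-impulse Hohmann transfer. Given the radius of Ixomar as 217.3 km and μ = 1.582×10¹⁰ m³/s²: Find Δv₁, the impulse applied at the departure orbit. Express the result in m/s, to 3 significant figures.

r₁ = 217.3 + 13.55 = 230.85 km = 2.3085×10⁵ m.
r₂ = 217.3 + 781.0 = 998.30 km = 9.9830×10⁵ m.
Transfer ellipse a_t = (r₁ + r₂)/2 = 6.146×10⁵ m.
At r₁: circular v_c1 = √(μ/r₁) = 261.8 m/s; transfer-periapsis v_p = √[μ(2/r₁ − 1/a_t)] = 333.6 m/s.
Δv₁ = v_p − v_c1 = 71.86 m/s.

Δv ≈ 71.9 m/s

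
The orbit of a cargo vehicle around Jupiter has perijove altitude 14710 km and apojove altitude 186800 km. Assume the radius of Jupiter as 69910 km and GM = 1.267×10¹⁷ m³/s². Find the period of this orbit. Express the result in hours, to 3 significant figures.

T ≈ 10.9 hours

r_p = 69910 + 14710 = 84620 km = 8.4620×10⁷ m.
r_a = 69910 + 186800 = 256710 km = 2.5671×10⁸ m.
Semi-major axis a = (r_p + r_a)/2 = (84620 + 2.5671×10⁵)/2 = 1.7066×10⁵ km = 1.707×10⁸ m.
By Kepler's third law T = 2π√(a³/μ) = 2π × 6.264×10³ = 3.936×10⁴ s.
= 10.93 hours.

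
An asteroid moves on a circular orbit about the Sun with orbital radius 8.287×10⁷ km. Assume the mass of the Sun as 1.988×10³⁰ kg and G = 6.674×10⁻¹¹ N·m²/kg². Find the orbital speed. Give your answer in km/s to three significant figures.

μ = GM = 6.674×10⁻¹¹ × 1.988×10³⁰ = 1.327×10²⁰ m³/s².
r = 8.287×10⁷ km = 8.287×10¹⁰ m.
For a circular orbit v = √(μ/r) = √(1.327×10²⁰ / 8.287×10¹⁰) = √(1.601×10⁹) = 40010 m/s.
That is 40.01 km/s.

v ≈ 40.0 km/s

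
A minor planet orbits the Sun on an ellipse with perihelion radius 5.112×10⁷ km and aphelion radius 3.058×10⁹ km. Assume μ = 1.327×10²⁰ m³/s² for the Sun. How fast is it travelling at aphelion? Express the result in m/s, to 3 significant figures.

Semi-major axis a = (r_p + r_a)/2 = 1.5546×10⁹ km = 1.555×10¹² m.
Vis-viva: v² = μ(2/r − 1/a) = 1.327×10²⁰ × (6.540×10⁻¹³ − 6.433×10⁻¹³) = 1.427×10⁶ m²/s².
v = 1195 m/s.

v ≈ 1190 m/s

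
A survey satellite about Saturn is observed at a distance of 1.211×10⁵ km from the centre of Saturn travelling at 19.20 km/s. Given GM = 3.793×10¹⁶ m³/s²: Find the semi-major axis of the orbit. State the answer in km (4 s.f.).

a ≈ 1.471×10⁵ km

r = 1.211×10⁸ m.
Vis-viva rearranged: 1/a = 2/r − v²/μ = 1.652×10⁻⁸ − 9.719×10⁻⁹ = 6.796×10⁻⁹ m⁻¹.
a = 1.471×10⁸ m = 1.4714×10⁵ km.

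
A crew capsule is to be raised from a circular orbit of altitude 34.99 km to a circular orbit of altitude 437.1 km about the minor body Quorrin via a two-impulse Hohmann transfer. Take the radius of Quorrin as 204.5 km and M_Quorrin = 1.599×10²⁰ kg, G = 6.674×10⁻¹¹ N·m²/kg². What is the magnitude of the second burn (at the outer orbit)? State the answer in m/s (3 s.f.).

Δv ≈ 33.9 m/s

μ = GM = 6.674×10⁻¹¹ × 1.599×10²⁰ = 1.067×10¹⁰ m³/s².
r₁ = 204.5 + 34.99 = 239.49 km = 2.3949×10⁵ m.
r₂ = 204.5 + 437.1 = 641.60 km = 6.4160×10⁵ m.
Transfer ellipse a_t = (r₁ + r₂)/2 = 4.405×10⁵ m.
At r₁: circular v_c1 = √(μ/r₁) = 211.1 m/s; transfer-periapsis v_p = √[μ(2/r₁ − 1/a_t)] = 254.7 m/s.
At r₂: circular v_c2 = √(μ/r₂) = 129.0 m/s; transfer-apoapsis v_a = √[μ(2/r₂ − 1/a_t)] = 95.09 m/s.
Δv₂ = v_c2 − v_a = 33.88 m/s.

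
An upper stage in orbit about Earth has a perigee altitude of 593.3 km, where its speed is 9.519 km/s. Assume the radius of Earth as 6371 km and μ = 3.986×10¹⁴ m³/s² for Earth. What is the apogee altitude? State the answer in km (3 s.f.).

r_p = 6371 + 593.3 = 6964.3 km = 6.964×10⁶ m.
Specific energy ε = v²/2 − μ/r = -1.193×10⁷ J/kg, so a = −μ/(2ε) = 1.671×10⁷ m.
The apsides satisfy r_p + r_a = 2a, so the apogee radius is 2a − r_p = 2.645×10⁷ m = 26450 km.
Apogee altitude = 26450 − 6371 = 20079 km.

apogee altitude ≈ 20100 km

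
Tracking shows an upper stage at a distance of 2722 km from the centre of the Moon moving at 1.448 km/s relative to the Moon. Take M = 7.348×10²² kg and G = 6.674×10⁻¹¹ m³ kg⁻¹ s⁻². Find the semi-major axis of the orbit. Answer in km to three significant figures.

a ≈ 3260 km

μ = GM = 6.674×10⁻¹¹ × 7.348×10²² = 4.904×10¹² m³/s².
r = 2.722×10⁶ m.
Vis-viva rearranged: 1/a = 2/r − v²/μ = 7.348×10⁻⁷ − 4.275×10⁻⁷ = 3.072×10⁻⁷ m⁻¹.
a = 3.255×10⁶ m = 3255.1 km.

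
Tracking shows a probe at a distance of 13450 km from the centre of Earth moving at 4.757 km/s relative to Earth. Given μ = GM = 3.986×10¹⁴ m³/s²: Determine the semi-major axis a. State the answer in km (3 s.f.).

a ≈ 10900 km

r = 1.345×10⁷ m.
Vis-viva rearranged: 1/a = 2/r − v²/μ = 1.487×10⁻⁷ − 5.677×10⁻⁸ = 9.193×10⁻⁸ m⁻¹.
a = 1.088×10⁷ m = 10878 km.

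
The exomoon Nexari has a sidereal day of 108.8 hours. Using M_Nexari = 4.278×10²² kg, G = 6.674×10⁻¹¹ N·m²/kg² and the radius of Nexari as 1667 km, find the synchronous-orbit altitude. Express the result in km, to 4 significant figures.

μ = GM = 6.674×10⁻¹¹ × 4.278×10²² = 2.855×10¹² m³/s².
T = 108.8 hours = 3.917×10⁵ s.
A synchronous orbit has period T, so by Kepler's third law a = (μT²/4π²)^(1/3).
μT²/4π² = 2.855×10¹² × (3.917×10⁵)² / 39.48 = 1.110×10²² m³.
a = 2.230×10⁷ m = 22304 km.
Altitude h = a − R = 22304 − 1667 = 20637 km.

h_sync ≈ 20640 km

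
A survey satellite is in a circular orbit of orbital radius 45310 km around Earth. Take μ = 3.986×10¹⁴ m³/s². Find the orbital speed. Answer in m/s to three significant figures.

v ≈ 2970 m/s

r = 45310 km = 4.531×10⁷ m.
For a circular orbit v = √(μ/r) = √(3.986×10¹⁴ / 4.531×10⁷) = √(8.797×10⁶) = 2966 m/s.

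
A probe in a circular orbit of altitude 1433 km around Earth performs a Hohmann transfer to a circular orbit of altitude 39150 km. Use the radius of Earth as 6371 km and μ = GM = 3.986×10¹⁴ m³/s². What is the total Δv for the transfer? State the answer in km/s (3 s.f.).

Δv_total ≈ 3.55 km/s

r₁ = 6371 + 1433 = 7804.0 km = 7.8040×10⁶ m.
r₂ = 6371 + 39150 = 45521 km = 4.5521×10⁷ m.
Transfer ellipse a_t = (r₁ + r₂)/2 = 2.666×10⁷ m.
At r₁: circular v_c1 = √(μ/r₁) = 7147 m/s; transfer-perigee v_p = √[μ(2/r₁ − 1/a_t)] = 9338 m/s.
Δv₁ = v_p − v_c1 = 2191 m/s.
At r₂: circular v_c2 = √(μ/r₂) = 2959 m/s; transfer-apogee v_a = √[μ(2/r₂ − 1/a_t)] = 1601 m/s.
Δv₂ = v_c2 − v_a = 1358 m/s.
Total Δv = Δv₁ + Δv₂ = 3550 m/s = 3.550 km/s.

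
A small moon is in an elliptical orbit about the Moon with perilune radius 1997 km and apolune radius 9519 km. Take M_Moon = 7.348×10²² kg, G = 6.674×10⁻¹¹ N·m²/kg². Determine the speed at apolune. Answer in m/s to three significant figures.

v ≈ 423 m/s

μ = GM = 6.674×10⁻¹¹ × 7.348×10²² = 4.904×10¹² m³/s².
Semi-major axis a = (r_p + r_a)/2 = 5758.0 km = 5.758×10⁶ m.
Vis-viva: v² = μ(2/r − 1/a) = 4.904×10¹² × (2.101×10⁻⁷ − 1.737×10⁻⁷) = 1.787×10⁵ m²/s².
v = 422.7 m/s.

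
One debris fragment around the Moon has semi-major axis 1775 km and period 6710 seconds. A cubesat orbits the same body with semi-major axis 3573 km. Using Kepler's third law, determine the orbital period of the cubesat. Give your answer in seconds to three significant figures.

T₂ ≈ 19200 seconds

Kepler's third law: T² ∝ a³, so T₂ = T₁ (a₂/a₁)^(3/2).
a₂/a₁ = 2.013, (a₂/a₁)^(3/2) = 2.856.
T₂ = 6710 × 2.856 = 19160 seconds.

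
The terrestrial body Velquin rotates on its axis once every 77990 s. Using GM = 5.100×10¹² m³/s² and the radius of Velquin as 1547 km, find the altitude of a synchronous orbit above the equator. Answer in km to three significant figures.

h_sync ≈ 7680 km

A synchronous orbit has period T, so by Kepler's third law a = (μT²/4π²)^(1/3).
μT²/4π² = 5.100×10¹² × (7.799×10⁴)² / 39.48 = 7.858×10²⁰ m³.
a = 9.228×10⁶ m = 9227.8 km.
Altitude h = a − R = 9227.8 − 1547 = 7680.8 km.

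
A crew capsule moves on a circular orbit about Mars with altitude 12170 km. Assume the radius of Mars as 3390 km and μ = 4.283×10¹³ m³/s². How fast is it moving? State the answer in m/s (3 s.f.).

r = 3390 + 12170 = 15560 km = 1.5560×10⁷ m.
For a circular orbit v = √(μ/r) = √(4.283×10¹³ / 1.556×10⁷) = √(2.753×10⁶) = 1659 m/s.

v ≈ 1660 m/s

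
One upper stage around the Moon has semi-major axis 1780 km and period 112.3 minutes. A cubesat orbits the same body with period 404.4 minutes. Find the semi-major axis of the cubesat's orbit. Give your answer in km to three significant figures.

Kepler's third law: a³ ∝ T², so a₂ = a₁ (T₂/T₁)^(2/3).
T₂/T₁ = 3.601, (T₂/T₁)^(2/3) = 2.349.
a₂ = 1780 × 2.349 = 4182 km.

a₂ ≈ 4180 km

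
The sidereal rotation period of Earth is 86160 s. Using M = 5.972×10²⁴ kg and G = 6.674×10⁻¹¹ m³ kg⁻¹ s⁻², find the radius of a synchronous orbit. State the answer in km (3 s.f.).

μ = GM = 6.674×10⁻¹¹ × 5.972×10²⁴ = 3.986×10¹⁴ m³/s².
A synchronous orbit has period T, so by Kepler's third law a = (μT²/4π²)^(1/3).
μT²/4π² = 3.986×10¹⁴ × (8.616×10⁴)² / 39.48 = 7.495×10²² m³.
a = 4.216×10⁷ m = 42162 km.

r_sync ≈ 42200 km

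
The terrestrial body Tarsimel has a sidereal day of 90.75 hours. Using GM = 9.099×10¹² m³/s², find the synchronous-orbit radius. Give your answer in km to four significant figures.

T = 90.75 hours = 3.267×10⁵ s.
A synchronous orbit has period T, so by Kepler's third law a = (μT²/4π²)^(1/3).
μT²/4π² = 9.099×10¹² × (3.267×10⁵)² / 39.48 = 2.460×10²² m³.
a = 2.908×10⁷ m = 29083 km.

r_sync ≈ 29080 km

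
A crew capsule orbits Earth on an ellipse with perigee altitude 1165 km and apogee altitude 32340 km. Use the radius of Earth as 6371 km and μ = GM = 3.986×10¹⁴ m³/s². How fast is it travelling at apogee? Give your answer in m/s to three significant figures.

v ≈ 1830 m/s

r_p = 6371 + 1165 = 7536.0 km = 7.5360×10⁶ m.
r_a = 6371 + 32340 = 38711 km = 3.8711×10⁷ m.
Semi-major axis a = (r_p + r_a)/2 = 23124 km = 2.312×10⁷ m.
Vis-viva: v² = μ(2/r − 1/a) = 3.986×10¹⁴ × (5.166×10⁻⁸ − 4.325×10⁻⁸) = 3.356×10⁶ m²/s².
v = 1832 m/s.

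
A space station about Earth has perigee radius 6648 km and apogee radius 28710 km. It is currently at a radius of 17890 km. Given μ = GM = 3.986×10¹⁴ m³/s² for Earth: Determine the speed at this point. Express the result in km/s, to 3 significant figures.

Semi-major axis a = (r_p + r_a)/2 = 17679 km = 1.768×10⁷ m.
Vis-viva: v² = μ(2/r − 1/a) = 3.986×10¹⁴ × (1.118×10⁻⁷ − 5.656×10⁻⁸) = 2.201×10⁷ m²/s².
v = 4692 m/s = 4.692 km/s.

v ≈ 4.69 km/s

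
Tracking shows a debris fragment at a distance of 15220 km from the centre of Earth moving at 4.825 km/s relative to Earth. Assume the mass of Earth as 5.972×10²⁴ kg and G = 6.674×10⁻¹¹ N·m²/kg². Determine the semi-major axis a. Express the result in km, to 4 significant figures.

μ = GM = 6.674×10⁻¹¹ × 5.972×10²⁴ = 3.986×10¹⁴ m³/s².
r = 1.522×10⁷ m.
Vis-viva rearranged: 1/a = 2/r − v²/μ = 1.314×10⁻⁷ − 5.841×10⁻⁸ = 7.300×10⁻⁸ m⁻¹.
a = 1.370×10⁷ m = 13699 km.

a ≈ 13700 km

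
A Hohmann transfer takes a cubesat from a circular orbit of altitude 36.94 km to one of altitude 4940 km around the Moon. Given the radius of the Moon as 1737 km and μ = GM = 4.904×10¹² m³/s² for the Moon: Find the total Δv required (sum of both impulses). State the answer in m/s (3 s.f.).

Δv_total ≈ 729 m/s

r₁ = 1737 + 36.94 = 1773.9 km = 1.7739×10⁶ m.
r₂ = 1737 + 4940 = 6677.0 km = 6.6770×10⁶ m.
Transfer ellipse a_t = (r₁ + r₂)/2 = 4.225×10⁶ m.
At r₁: circular v_c1 = √(μ/r₁) = 1663 m/s; transfer-perilune v_p = √[μ(2/r₁ − 1/a_t)] = 2090 m/s.
Δv₁ = v_p − v_c1 = 427.4 m/s.
At r₂: circular v_c2 = √(μ/r₂) = 857.0 m/s; transfer-apolune v_a = √[μ(2/r₂ − 1/a_t)] = 555.3 m/s.
Δv₂ = v_c2 − v_a = 301.7 m/s.
Total Δv = Δv₁ + Δv₂ = 729.1 m/s.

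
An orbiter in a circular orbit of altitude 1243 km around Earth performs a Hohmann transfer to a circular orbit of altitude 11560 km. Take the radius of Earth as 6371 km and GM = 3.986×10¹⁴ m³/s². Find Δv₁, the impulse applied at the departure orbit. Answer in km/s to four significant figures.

r₁ = 6371 + 1243 = 7614.0 km = 7.6140×10⁶ m.
r₂ = 6371 + 11560 = 17931 km = 1.7931×10⁷ m.
Transfer ellipse a_t = (r₁ + r₂)/2 = 1.277×10⁷ m.
At r₁: circular v_c1 = √(μ/r₁) = 7235 m/s; transfer-perigee v_p = √[μ(2/r₁ − 1/a_t)] = 8573 m/s.
Δv₁ = v_p − v_c1 = 1337 m/s.
= 1.337 km/s.

Δv ≈ 1.337 km/s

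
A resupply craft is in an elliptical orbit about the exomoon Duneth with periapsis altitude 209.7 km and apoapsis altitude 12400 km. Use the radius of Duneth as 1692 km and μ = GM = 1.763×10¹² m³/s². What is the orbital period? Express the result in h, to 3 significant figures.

T ≈ 29.7 h

r_p = 1692 + 209.7 = 1901.7 km = 1.9017×10⁶ m.
r_a = 1692 + 12400 = 14092 km = 1.4092×10⁷ m.
Semi-major axis a = (r_p + r_a)/2 = (1901.7 + 14092)/2 = 7996.9 km = 7.997×10⁶ m.
By Kepler's third law T = 2π√(a³/μ) = 2π × 1.703×10⁴ = 1.070×10⁵ s.
= 29.73 h.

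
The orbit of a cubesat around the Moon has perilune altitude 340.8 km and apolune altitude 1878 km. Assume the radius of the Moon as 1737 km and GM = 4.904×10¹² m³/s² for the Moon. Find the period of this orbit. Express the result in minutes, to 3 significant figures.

r_p = 1737 + 340.8 = 2077.8 km = 2.0778×10⁶ m.
r_a = 1737 + 1878 = 3615.0 km = 3.6150×10⁶ m.
Semi-major axis a = (r_p + r_a)/2 = (2077.8 + 3615.0)/2 = 2846.4 km = 2.846×10⁶ m.
By Kepler's third law T = 2π√(a³/μ) = 2π × 2.169×10³ = 1.363×10⁴ s.
= 227.1 minutes.

T ≈ 227 minutes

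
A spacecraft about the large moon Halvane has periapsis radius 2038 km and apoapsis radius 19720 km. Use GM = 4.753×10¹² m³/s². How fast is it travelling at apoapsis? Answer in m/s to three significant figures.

Semi-major axis a = (r_p + r_a)/2 = 10879 km = 1.088×10⁷ m.
Vis-viva: v² = μ(2/r − 1/a) = 4.753×10¹² × (1.014×10⁻⁷ − 9.192×10⁻⁸) = 4.515×10⁴ m²/s².
v = 212.5 m/s.

v ≈ 212 m/s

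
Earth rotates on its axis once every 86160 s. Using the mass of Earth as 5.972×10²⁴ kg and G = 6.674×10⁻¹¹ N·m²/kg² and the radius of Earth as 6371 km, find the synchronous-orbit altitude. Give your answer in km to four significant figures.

h_sync ≈ 35790 km

μ = GM = 6.674×10⁻¹¹ × 5.972×10²⁴ = 3.986×10¹⁴ m³/s².
A synchronous orbit has period T, so by Kepler's third law a = (μT²/4π²)^(1/3).
μT²/4π² = 3.986×10¹⁴ × (8.616×10⁴)² / 39.48 = 7.495×10²² m³.
a = 4.216×10⁷ m = 42162 km.
Altitude h = a − R = 42162 − 6371 = 35791 km.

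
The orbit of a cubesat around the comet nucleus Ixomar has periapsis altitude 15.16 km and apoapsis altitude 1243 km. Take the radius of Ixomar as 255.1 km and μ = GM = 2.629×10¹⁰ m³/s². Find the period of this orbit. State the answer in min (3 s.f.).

r_p = 255.1 + 15.16 = 270.26 km = 2.7026×10⁵ m.
r_a = 255.1 + 1243 = 1498.1 km = 1.4981×10⁶ m.
Semi-major axis a = (r_p + r_a)/2 = (270.26 + 1498.1)/2 = 884.18 km = 8.842×10⁵ m.
By Kepler's third law T = 2π√(a³/μ) = 2π × 5.128×10³ = 3.222×10⁴ s.
= 537.0 min.

T ≈ 537 min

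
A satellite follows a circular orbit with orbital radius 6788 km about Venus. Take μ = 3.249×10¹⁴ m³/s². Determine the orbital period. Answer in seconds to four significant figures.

T ≈ 6165 seconds

r = 6788 km = 6.788×10⁶ m.
Kepler's third law: T = 2π√(r³/μ) = 2π√((6.788×10⁶)³ / 3.249×10¹⁴).
r³/μ = 9.627×10⁵ s², so T = 2π × 9.812×10² = 6.165×10³ s.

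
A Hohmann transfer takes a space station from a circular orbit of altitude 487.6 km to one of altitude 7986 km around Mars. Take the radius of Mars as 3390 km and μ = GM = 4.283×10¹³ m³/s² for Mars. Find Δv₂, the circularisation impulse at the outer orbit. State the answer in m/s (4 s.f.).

r₁ = 3390 + 487.6 = 3877.6 km = 3.8776×10⁶ m.
r₂ = 3390 + 7986 = 11376 km = 1.1376×10⁷ m.
Transfer ellipse a_t = (r₁ + r₂)/2 = 7.627×10⁶ m.
At r₁: circular v_c1 = √(μ/r₁) = 3323 m/s; transfer-periapsis v_p = √[μ(2/r₁ − 1/a_t)] = 4059 m/s.
At r₂: circular v_c2 = √(μ/r₂) = 1940 m/s; transfer-apoapsis v_a = √[μ(2/r₂ − 1/a_t)] = 1384 m/s.
Δv₂ = v_c2 − v_a = 556.8 m/s.

Δv ≈ 556.8 m/s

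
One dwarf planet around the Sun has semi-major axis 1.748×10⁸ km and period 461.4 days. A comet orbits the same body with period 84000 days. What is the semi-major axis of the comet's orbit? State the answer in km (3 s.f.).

Kepler's third law: a³ ∝ T², so a₂ = a₁ (T₂/T₁)^(2/3).
T₂/T₁ = 182.1, (T₂/T₁)^(2/3) = 32.12.
a₂ = 1.748×10⁸ × 32.12 = 5.615×10⁹ km.

a₂ ≈ 5.61×10⁹ km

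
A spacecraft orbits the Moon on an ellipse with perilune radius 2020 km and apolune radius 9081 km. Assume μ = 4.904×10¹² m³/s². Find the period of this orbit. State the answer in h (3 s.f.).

T ≈ 10.3 h

Semi-major axis a = (r_p + r_a)/2 = (2020.0 + 9081.0)/2 = 5550.5 km = 5.550×10⁶ m.
By Kepler's third law T = 2π√(a³/μ) = 2π × 5.905×10³ = 3.710×10⁴ s.
= 10.31 h.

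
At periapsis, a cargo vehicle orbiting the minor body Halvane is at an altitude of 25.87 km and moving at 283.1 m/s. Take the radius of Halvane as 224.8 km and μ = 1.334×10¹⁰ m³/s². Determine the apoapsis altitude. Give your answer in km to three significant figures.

apoapsis altitude ≈ 539 km

r_p = 224.8 + 25.87 = 250.67 km = 2.507×10⁵ m.
Specific energy ε = v²/2 − μ/r = -1.314×10⁴ J/kg, so a = −μ/(2ε) = 5.074×10⁵ m.
The apsides satisfy r_p + r_a = 2a, so the apoapsis radius is 2a − r_p = 7.642×10⁵ m = 764.20 km.
Apoapsis altitude = 764.20 − 224.8 = 539.40 km.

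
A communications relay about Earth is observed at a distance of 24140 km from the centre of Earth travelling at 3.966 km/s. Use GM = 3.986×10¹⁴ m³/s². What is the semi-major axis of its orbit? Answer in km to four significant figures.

a ≈ 23050 km

r = 2.414×10⁷ m.
Vis-viva rearranged: 1/a = 2/r − v²/μ = 8.285×10⁻⁸ − 3.946×10⁻⁸ = 4.339×10⁻⁸ m⁻¹.
a = 2.305×10⁷ m = 23047 km.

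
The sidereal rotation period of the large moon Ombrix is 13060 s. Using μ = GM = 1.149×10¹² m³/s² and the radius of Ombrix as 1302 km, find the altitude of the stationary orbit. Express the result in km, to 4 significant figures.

h_sync ≈ 403.9 km

A synchronous orbit has period T, so by Kepler's third law a = (μT²/4π²)^(1/3).
μT²/4π² = 1.149×10¹² × (1.306×10⁴)² / 39.48 = 4.964×10¹⁸ m³.
a = 1.706×10⁶ m = 1705.9 km.
Altitude h = a − R = 1705.9 − 1302 = 403.88 km.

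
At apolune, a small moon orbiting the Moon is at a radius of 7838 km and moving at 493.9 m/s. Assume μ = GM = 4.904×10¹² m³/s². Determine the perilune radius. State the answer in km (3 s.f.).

r_a = 7.838×10⁶ m.
Specific energy ε = v²/2 − μ/r = -5.037×10⁵ J/kg, so a = −μ/(2ε) = 4.868×10⁶ m.
The apsides satisfy r_p + r_a = 2a, so the perilune radius is 2a − r_a = 1.898×10⁶ m = 1897.9 km.

perilune radius ≈ 1900 km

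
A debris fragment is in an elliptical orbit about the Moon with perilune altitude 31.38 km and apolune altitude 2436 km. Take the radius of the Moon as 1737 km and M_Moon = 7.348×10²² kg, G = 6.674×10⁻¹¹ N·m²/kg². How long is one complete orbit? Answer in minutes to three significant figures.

T ≈ 242 minutes

μ = GM = 6.674×10⁻¹¹ × 7.348×10²² = 4.904×10¹² m³/s².
r_p = 1737 + 31.38 = 1768.4 km = 1.7684×10⁶ m.
r_a = 1737 + 2436 = 4173.0 km = 4.1730×10⁶ m.
Semi-major axis a = (r_p + r_a)/2 = (1768.4 + 4173.0)/2 = 2970.7 km = 2.971×10⁶ m.
By Kepler's third law T = 2π√(a³/μ) = 2π × 2.312×10³ = 1.453×10⁴ s.
= 242.1 minutes.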